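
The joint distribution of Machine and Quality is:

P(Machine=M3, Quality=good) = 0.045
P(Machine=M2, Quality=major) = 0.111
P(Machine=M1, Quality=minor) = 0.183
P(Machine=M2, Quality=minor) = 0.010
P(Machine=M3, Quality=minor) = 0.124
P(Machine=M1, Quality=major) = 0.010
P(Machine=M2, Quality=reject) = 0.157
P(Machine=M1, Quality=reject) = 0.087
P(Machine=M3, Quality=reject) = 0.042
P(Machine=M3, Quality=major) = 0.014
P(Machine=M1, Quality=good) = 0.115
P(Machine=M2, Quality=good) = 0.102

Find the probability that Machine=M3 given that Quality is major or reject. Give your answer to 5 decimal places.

P(Quality=major) = 0.010 + 0.111 + 0.014 = 0.135.
P(Quality=reject) = 0.087 + 0.157 + 0.042 = 0.286.
P(Quality ∈ {major, reject}) = 0.135 + 0.286 = 0.421; P(Machine=M3, Quality ∈ {major, reject}) = 0.014 + 0.042 = 0.056.
P(Machine=M3 | Quality ∈ {major, reject}) = 0.056/0.421 = 0.13302.

0.13302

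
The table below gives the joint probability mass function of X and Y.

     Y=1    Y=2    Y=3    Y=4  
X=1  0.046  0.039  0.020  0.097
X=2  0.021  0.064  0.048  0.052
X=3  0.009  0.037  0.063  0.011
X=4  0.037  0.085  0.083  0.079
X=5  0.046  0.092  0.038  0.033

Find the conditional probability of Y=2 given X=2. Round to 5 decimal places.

0.34595

P(X=2) = 0.021 + 0.064 + 0.048 + 0.052 = 0.185.
P(Y=2 | X=2) = 0.064/0.185 = 0.34595.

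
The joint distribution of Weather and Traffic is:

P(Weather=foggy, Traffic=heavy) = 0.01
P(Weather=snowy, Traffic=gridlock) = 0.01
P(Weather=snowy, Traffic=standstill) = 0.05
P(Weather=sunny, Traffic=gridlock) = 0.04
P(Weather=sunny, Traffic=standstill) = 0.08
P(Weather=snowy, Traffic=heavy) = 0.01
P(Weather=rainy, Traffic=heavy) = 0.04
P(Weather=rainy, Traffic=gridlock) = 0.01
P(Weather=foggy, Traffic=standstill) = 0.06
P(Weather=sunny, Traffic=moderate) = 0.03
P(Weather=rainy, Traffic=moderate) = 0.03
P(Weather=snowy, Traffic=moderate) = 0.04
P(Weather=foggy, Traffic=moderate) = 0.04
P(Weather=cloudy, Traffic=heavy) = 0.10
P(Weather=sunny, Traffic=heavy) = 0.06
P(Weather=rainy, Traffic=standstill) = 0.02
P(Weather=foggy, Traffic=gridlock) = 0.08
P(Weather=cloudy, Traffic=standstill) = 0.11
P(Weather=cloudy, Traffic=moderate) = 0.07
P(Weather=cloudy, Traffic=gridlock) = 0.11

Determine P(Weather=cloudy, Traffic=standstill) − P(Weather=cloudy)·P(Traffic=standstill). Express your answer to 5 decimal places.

P(Weather=cloudy) = 0.07 + 0.10 + 0.11 + 0.11 = 0.39.
P(Traffic=standstill) = 0.08 + 0.11 + 0.02 + 0.05 + 0.06 = 0.32.
P(Weather=cloudy, Traffic=standstill) − P(Weather=cloudy)P(Traffic=standstill) = 0.11 − 0.39×0.32 = -0.01480.

-0.01480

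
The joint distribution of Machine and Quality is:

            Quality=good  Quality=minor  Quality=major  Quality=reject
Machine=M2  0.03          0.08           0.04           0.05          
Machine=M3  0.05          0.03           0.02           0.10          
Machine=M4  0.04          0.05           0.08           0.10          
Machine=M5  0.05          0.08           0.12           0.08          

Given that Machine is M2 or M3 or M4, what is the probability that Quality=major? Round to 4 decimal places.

0.2090

P(Machine=M2) = 0.03 + 0.08 + 0.04 + 0.05 = 0.20.
P(Machine=M3) = 0.05 + 0.03 + 0.02 + 0.10 = 0.20.
P(Machine=M4) = 0.04 + 0.05 + 0.08 + 0.10 = 0.27.
P(Machine ∈ {M2, M3, M4}) = 0.20 + 0.20 + 0.27 = 0.67; P(Quality=major, Machine ∈ {M2, M3, M4}) = 0.04 + 0.02 + 0.08 = 0.14.
P(Quality=major | Machine ∈ {M2, M3, M4}) = 0.14/0.67 = 0.2090.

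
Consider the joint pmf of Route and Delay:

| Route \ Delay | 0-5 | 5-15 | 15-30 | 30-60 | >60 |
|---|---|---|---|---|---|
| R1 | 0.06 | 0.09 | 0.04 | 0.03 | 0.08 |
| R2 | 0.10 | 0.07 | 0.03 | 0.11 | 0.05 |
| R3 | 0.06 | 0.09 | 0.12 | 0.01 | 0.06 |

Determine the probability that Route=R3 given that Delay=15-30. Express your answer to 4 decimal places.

P(Delay=15-30) = 0.04 + 0.03 + 0.12 = 0.19.
P(Route=R3 | Delay=15-30) = 0.12/0.19 = 0.6316.

0.6316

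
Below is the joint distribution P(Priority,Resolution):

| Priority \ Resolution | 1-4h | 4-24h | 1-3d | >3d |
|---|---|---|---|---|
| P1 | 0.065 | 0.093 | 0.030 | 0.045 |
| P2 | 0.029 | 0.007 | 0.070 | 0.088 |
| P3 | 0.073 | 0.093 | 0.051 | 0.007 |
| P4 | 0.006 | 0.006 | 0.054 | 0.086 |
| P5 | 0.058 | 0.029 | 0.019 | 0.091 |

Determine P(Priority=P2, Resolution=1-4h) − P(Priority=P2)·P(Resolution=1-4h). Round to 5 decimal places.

-0.01581

P(Priority=P2) = 0.029 + 0.007 + 0.070 + 0.088 = 0.194.
P(Resolution=1-4h) = 0.065 + 0.029 + 0.073 + 0.006 + 0.058 = 0.231.
P(Priority=P2, Resolution=1-4h) − P(Priority=P2)P(Resolution=1-4h) = 0.029 − 0.194×0.231 = -0.01581.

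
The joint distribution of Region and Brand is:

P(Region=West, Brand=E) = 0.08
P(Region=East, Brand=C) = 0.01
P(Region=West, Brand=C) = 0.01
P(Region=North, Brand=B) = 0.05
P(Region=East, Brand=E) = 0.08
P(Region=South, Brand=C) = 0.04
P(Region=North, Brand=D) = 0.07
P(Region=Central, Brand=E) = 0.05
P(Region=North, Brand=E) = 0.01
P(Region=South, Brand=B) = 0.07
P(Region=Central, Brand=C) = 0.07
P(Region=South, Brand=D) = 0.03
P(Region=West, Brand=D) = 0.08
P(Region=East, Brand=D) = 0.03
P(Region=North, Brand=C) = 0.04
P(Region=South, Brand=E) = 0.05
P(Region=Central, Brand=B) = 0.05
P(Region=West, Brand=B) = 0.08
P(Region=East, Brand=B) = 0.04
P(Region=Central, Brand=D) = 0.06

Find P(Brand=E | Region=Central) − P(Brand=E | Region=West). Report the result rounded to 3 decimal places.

-0.103

P(Region=Central) = 0.05 + 0.07 + 0.06 + 0.05 = 0.23; P(Brand=E | Region=Central) = 0.05/0.23 = 0.2174.
P(Region=West) = 0.08 + 0.01 + 0.08 + 0.08 = 0.25; P(Brand=E | Region=West) = 0.08/0.25 = 0.3200.
Difference = -0.103.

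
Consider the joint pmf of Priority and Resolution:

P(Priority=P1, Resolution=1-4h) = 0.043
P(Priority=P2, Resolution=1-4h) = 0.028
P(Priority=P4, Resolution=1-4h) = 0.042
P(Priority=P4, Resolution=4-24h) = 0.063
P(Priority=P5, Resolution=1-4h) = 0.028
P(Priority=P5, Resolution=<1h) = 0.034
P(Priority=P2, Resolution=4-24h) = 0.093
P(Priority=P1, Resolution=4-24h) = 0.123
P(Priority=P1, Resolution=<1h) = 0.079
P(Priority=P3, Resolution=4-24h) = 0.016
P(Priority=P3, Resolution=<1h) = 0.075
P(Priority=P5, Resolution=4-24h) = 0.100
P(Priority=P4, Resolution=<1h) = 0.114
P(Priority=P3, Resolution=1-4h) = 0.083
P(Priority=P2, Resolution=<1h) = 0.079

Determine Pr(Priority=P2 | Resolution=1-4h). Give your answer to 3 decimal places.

0.125

P(Resolution=1-4h) = 0.043 + 0.028 + 0.083 + 0.042 + 0.028 = 0.224.
P(Priority=P2 | Resolution=1-4h) = 0.028/0.224 = 0.125.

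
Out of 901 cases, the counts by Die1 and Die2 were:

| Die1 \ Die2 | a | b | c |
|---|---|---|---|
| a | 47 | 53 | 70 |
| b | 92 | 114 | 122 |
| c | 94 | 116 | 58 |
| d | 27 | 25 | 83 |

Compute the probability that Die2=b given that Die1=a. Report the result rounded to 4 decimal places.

0.3118

Total with Die1=a: 47 + 53 + 70 = 170.
P(Die2=b | Die1=a) = 53/170 = 0.3118.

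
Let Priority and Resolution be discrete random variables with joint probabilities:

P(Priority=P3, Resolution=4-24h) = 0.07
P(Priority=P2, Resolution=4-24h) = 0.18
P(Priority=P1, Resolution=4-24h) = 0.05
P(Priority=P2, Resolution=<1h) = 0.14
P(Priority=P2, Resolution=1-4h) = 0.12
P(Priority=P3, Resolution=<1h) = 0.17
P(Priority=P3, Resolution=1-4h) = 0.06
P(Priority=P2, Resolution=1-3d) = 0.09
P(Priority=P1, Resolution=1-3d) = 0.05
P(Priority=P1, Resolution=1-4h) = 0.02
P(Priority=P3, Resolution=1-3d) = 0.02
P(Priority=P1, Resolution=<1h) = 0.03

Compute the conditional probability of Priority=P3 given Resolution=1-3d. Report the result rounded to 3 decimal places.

0.125

P(Resolution=1-3d) = 0.05 + 0.09 + 0.02 = 0.16.
P(Priority=P3 | Resolution=1-3d) = 0.02/0.16 = 0.125.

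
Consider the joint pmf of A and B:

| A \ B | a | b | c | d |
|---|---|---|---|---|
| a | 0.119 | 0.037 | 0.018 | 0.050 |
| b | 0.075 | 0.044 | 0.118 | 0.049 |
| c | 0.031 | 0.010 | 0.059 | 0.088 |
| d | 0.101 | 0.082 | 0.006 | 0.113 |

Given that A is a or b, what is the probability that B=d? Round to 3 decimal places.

P(A=a) = 0.119 + 0.037 + 0.018 + 0.050 = 0.224.
P(A=b) = 0.075 + 0.044 + 0.118 + 0.049 = 0.286.
P(A ∈ {a, b}) = 0.224 + 0.286 = 0.510; P(B=d, A ∈ {a, b}) = 0.050 + 0.049 = 0.099.
P(B=d | A ∈ {a, b}) = 0.099/0.510 = 0.194.

0.194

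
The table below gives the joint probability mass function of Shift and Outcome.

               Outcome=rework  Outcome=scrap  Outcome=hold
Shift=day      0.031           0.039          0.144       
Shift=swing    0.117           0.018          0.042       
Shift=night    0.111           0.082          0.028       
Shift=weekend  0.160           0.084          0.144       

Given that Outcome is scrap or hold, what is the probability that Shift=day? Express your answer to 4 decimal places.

0.3150

P(Outcome=scrap) = 0.039 + 0.018 + 0.082 + 0.084 = 0.223.
P(Outcome=hold) = 0.144 + 0.042 + 0.028 + 0.144 = 0.358.
P(Outcome ∈ {scrap, hold}) = 0.223 + 0.358 = 0.581; P(Shift=day, Outcome ∈ {scrap, hold}) = 0.039 + 0.144 = 0.183.
P(Shift=day | Outcome ∈ {scrap, hold}) = 0.183/0.581 = 0.3150.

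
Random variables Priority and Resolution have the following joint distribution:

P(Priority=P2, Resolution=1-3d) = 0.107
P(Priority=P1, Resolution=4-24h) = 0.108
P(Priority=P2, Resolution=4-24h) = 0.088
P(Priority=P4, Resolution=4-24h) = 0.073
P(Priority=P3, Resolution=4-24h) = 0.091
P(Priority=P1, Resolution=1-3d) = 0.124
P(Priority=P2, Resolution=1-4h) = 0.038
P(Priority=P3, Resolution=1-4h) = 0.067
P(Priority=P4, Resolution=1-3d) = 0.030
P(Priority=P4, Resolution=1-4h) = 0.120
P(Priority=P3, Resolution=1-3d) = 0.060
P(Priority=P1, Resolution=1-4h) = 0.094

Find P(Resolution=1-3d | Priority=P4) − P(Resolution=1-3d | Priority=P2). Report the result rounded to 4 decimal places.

-0.3247

P(Priority=P4) = 0.120 + 0.073 + 0.030 = 0.223; P(Resolution=1-3d | Priority=P4) = 0.030/0.223 = 0.13453.
P(Priority=P2) = 0.038 + 0.088 + 0.107 = 0.233; P(Resolution=1-3d | Priority=P2) = 0.107/0.233 = 0.45923.
Difference = -0.3247.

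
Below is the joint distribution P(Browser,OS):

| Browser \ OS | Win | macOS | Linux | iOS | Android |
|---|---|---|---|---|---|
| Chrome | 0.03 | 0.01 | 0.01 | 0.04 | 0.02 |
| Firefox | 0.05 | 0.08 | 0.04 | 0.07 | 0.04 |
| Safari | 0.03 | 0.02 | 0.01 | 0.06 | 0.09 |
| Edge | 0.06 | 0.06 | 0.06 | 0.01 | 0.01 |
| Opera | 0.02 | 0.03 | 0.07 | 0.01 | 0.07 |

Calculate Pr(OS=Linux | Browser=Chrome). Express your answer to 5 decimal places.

P(Browser=Chrome) = 0.03 + 0.01 + 0.01 + 0.04 + 0.02 = 0.11.
P(OS=Linux | Browser=Chrome) = 0.01/0.11 = 0.09091.

0.09091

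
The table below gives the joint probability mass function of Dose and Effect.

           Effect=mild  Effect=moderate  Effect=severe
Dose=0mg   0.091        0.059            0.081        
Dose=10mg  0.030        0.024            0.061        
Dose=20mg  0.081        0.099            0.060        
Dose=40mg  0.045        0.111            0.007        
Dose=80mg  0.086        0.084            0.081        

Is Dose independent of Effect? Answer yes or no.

P(Dose=40mg) = 0.163 and P(Effect=moderate) = 0.377, so their product is 0.06145, but P(Dose=40mg, Effect=moderate) = 0.111. Since these differ, Dose and Effect are not independent.

no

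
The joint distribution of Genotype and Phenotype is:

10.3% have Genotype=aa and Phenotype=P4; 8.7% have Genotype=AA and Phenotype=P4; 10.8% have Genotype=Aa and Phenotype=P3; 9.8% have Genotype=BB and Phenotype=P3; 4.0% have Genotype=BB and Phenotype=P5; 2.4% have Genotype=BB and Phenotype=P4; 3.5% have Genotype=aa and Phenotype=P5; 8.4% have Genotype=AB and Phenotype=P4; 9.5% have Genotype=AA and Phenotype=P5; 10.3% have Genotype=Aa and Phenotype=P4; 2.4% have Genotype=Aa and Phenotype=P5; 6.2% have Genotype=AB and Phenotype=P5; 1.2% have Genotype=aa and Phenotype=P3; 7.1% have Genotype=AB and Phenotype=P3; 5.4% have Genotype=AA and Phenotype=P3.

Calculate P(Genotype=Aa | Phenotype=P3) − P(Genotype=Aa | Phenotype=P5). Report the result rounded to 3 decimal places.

P(Phenotype=P3) = 0.054 + 0.108 + 0.012 + 0.071 + 0.098 = 0.343; P(Genotype=Aa | Phenotype=P3) = 0.108/0.343 = 0.3149.
P(Phenotype=P5) = 0.095 + 0.024 + 0.035 + 0.062 + 0.040 = 0.256; P(Genotype=Aa | Phenotype=P5) = 0.024/0.256 = 0.0938.
Difference = 0.221.

0.221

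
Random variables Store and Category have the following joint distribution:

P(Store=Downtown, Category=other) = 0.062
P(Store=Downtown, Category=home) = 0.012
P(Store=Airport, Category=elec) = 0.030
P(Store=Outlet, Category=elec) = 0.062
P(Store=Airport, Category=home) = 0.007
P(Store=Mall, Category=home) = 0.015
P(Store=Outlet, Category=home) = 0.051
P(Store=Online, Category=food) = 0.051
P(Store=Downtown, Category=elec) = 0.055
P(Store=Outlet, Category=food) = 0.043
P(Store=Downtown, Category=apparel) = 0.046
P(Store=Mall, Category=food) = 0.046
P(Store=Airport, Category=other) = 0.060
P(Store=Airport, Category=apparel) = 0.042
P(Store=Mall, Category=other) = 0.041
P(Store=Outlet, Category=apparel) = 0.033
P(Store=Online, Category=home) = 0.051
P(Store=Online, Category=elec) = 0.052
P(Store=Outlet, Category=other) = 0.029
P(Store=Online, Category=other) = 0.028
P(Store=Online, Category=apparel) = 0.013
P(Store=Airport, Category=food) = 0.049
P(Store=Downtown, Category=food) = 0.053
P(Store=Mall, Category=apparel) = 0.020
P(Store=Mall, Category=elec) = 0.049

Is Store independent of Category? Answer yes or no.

no

P(Store=Online) = 0.195 and P(Category=home) = 0.136, so their product is 0.02652, but P(Store=Online, Category=home) = 0.051. Since these differ, Store and Category are not independent.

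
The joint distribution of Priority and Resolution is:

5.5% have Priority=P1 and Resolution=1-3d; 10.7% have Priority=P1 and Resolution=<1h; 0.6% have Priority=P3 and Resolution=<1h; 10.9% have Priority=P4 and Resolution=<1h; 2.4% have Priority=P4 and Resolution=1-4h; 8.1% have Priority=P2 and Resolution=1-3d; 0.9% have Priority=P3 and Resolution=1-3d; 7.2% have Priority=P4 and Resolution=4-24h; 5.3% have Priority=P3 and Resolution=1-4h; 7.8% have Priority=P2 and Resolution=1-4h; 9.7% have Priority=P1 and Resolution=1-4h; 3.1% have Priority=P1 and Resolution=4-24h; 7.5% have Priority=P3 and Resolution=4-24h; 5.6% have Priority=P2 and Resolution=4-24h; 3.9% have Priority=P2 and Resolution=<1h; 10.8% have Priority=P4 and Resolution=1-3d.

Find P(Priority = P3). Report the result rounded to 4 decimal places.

P(Priority=P3) = 0.006 + 0.053 + 0.075 + 0.009 = 0.143.

0.1430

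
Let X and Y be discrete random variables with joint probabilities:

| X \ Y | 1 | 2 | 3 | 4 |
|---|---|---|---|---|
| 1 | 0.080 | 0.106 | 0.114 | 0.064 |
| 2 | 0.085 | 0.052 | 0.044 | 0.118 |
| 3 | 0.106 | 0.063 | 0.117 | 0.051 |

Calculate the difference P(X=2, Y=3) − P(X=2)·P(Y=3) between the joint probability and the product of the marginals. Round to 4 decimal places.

-0.0382

P(X=2) = 0.085 + 0.052 + 0.044 + 0.118 = 0.299.
P(Y=3) = 0.114 + 0.044 + 0.117 = 0.275.
P(X=2, Y=3) − P(X=2)P(Y=3) = 0.044 − 0.299×0.275 = -0.0382.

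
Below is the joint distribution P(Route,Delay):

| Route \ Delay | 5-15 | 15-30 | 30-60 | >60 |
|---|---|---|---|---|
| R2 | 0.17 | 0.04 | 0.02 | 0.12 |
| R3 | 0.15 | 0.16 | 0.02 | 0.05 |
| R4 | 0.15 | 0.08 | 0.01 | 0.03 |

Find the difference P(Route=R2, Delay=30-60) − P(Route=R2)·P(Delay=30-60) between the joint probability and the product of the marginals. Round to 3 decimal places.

P(Route=R2) = 0.17 + 0.04 + 0.02 + 0.12 = 0.35.
P(Delay=30-60) = 0.02 + 0.02 + 0.01 = 0.05.
P(Route=R2, Delay=30-60) − P(Route=R2)P(Delay=30-60) = 0.02 − 0.35×0.05 = 0.003.

0.003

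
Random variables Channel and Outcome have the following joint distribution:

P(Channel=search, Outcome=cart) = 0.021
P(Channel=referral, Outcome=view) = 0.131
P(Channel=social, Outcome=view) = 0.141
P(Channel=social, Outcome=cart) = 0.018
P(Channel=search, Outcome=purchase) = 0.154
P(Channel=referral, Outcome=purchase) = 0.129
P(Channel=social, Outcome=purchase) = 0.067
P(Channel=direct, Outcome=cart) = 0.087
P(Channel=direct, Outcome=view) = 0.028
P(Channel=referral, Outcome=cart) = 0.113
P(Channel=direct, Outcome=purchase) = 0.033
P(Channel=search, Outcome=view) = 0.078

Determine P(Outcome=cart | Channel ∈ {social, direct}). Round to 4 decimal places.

P(Channel=social) = 0.141 + 0.018 + 0.067 = 0.226.
P(Channel=direct) = 0.028 + 0.087 + 0.033 = 0.148.
P(Channel ∈ {social, direct}) = 0.226 + 0.148 = 0.374; P(Outcome=cart, Channel ∈ {social, direct}) = 0.018 + 0.087 = 0.105.
P(Outcome=cart | Channel ∈ {social, direct}) = 0.105/0.374 = 0.2807.

0.2807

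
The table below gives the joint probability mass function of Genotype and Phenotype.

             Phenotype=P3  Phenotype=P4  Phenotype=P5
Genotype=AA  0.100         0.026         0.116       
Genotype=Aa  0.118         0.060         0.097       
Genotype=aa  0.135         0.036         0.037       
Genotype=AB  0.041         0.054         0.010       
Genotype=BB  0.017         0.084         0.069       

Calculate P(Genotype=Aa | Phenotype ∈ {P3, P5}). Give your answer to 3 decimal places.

P(Phenotype=P3) = 0.100 + 0.118 + 0.135 + 0.041 + 0.017 = 0.411.
P(Phenotype=P5) = 0.116 + 0.097 + 0.037 + 0.010 + 0.069 = 0.329.
P(Phenotype ∈ {P3, P5}) = 0.411 + 0.329 = 0.740; P(Genotype=Aa, Phenotype ∈ {P3, P5}) = 0.118 + 0.097 = 0.215.
P(Genotype=Aa | Phenotype ∈ {P3, P5}) = 0.215/0.740 = 0.291.

0.291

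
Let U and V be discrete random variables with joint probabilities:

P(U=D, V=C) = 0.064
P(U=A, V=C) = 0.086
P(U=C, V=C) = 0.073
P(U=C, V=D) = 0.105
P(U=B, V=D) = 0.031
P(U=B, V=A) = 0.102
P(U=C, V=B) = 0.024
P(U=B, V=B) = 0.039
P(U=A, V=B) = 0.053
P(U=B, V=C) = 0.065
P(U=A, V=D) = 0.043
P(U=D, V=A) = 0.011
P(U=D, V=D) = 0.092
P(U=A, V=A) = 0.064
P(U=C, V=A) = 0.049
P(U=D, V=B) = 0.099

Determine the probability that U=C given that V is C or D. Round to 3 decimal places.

P(V=C) = 0.086 + 0.065 + 0.073 + 0.064 = 0.288.
P(V=D) = 0.043 + 0.031 + 0.105 + 0.092 = 0.271.
P(V ∈ {C, D}) = 0.288 + 0.271 = 0.559; P(U=C, V ∈ {C, D}) = 0.073 + 0.105 = 0.178.
P(U=C | V ∈ {C, D}) = 0.178/0.559 = 0.318.

0.318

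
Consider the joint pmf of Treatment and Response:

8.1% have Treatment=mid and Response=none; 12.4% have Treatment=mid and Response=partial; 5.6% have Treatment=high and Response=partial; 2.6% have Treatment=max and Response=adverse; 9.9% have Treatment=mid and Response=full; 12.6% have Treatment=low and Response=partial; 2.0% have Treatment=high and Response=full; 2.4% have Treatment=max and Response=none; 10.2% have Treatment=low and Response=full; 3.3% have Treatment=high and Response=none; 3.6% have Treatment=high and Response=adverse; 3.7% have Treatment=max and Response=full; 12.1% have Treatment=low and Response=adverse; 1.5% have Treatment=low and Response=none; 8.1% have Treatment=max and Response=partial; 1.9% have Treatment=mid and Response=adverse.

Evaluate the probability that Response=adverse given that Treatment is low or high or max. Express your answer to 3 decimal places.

0.270

P(Treatment=low) = 0.015 + 0.126 + 0.102 + 0.121 = 0.364.
P(Treatment=high) = 0.033 + 0.056 + 0.020 + 0.036 = 0.145.
P(Treatment=max) = 0.024 + 0.081 + 0.037 + 0.026 = 0.168.
P(Treatment ∈ {low, high, max}) = 0.364 + 0.145 + 0.168 = 0.677; P(Response=adverse, Treatment ∈ {low, high, max}) = 0.121 + 0.036 + 0.026 = 0.183.
P(Response=adverse | Treatment ∈ {low, high, max}) = 0.183/0.677 = 0.270.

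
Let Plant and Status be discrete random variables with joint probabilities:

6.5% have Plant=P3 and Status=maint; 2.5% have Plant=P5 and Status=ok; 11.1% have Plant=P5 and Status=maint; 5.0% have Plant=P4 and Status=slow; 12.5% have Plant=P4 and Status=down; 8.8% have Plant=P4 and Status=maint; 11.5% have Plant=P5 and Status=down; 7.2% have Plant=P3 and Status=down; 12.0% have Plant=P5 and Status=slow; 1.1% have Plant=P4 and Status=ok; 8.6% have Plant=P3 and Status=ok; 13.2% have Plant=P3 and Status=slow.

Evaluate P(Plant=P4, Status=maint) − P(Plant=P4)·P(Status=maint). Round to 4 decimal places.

0.0157

P(Plant=P4) = 0.011 + 0.050 + 0.125 + 0.088 = 0.274.
P(Status=maint) = 0.065 + 0.088 + 0.111 = 0.264.
P(Plant=P4, Status=maint) − P(Plant=P4)P(Status=maint) = 0.088 − 0.274×0.264 = 0.0157.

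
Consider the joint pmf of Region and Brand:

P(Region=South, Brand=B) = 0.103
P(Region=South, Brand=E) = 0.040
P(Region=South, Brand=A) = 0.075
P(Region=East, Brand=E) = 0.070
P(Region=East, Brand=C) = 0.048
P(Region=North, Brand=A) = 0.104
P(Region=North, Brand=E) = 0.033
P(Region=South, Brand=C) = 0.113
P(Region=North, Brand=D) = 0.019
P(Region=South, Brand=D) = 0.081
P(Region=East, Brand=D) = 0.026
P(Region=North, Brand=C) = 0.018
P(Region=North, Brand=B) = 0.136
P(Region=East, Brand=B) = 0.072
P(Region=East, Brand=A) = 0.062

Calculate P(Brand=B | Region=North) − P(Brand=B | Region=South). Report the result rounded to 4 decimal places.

P(Region=North) = 0.104 + 0.136 + 0.018 + 0.019 + 0.033 = 0.310; P(Brand=B | Region=North) = 0.136/0.310 = 0.43871.
P(Region=South) = 0.075 + 0.103 + 0.113 + 0.081 + 0.040 = 0.412; P(Brand=B | Region=South) = 0.103/0.412 = 0.25000.
Difference = 0.1887.

0.1887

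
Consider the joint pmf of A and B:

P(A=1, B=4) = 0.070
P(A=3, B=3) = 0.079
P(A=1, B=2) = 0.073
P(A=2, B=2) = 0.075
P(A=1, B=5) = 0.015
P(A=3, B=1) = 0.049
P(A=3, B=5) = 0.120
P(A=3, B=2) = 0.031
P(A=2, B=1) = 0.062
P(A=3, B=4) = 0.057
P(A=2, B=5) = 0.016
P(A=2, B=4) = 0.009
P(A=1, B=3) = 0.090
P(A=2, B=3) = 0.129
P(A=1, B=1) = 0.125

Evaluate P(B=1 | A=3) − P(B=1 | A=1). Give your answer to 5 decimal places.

P(A=3) = 0.049 + 0.031 + 0.079 + 0.057 + 0.120 = 0.336; P(B=1 | A=3) = 0.049/0.336 = 0.145833.
P(A=1) = 0.125 + 0.073 + 0.090 + 0.070 + 0.015 = 0.373; P(B=1 | A=1) = 0.125/0.373 = 0.335121.
Difference = -0.18929.

-0.18929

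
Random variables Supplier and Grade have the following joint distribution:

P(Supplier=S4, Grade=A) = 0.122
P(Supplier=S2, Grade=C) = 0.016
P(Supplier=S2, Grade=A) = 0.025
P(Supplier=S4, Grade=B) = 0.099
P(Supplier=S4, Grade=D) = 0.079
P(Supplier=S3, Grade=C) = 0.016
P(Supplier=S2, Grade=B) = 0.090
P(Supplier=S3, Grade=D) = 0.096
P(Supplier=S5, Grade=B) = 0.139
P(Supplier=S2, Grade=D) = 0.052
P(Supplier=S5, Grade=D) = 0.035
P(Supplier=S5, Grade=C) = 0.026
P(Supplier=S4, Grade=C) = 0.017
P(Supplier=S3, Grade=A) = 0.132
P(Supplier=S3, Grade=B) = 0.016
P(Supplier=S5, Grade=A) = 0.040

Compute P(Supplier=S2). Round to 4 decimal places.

P(Supplier=S2) = 0.025 + 0.090 + 0.016 + 0.052 = 0.183.

0.1830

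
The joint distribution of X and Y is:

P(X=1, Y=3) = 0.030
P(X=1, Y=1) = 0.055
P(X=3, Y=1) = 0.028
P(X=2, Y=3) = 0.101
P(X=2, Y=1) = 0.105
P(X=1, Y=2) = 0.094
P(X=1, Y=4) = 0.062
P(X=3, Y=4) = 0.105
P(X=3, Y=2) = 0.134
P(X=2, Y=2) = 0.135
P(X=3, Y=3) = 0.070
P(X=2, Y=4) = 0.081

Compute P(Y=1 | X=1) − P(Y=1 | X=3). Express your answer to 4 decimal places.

P(X=1) = 0.055 + 0.094 + 0.030 + 0.062 = 0.241; P(Y=1 | X=1) = 0.055/0.241 = 0.22822.
P(X=3) = 0.028 + 0.134 + 0.070 + 0.105 = 0.337; P(Y=1 | X=3) = 0.028/0.337 = 0.08309.
Difference = 0.1451.

0.1451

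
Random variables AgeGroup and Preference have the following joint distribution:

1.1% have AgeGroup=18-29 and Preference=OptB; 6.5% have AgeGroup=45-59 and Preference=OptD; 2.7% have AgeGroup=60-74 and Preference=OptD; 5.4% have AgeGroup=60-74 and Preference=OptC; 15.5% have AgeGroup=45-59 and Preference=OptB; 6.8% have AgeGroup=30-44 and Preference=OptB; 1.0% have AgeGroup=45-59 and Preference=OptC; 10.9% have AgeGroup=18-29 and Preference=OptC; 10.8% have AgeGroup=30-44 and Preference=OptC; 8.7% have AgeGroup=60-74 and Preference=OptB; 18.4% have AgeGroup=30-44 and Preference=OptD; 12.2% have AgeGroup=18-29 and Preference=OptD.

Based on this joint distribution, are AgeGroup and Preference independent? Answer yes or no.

P(AgeGroup=45-59) = 0.230 and P(Preference=OptB) = 0.321, so their product is 0.07383, but P(AgeGroup=45-59, Preference=OptB) = 0.155. Since these differ, AgeGroup and Preference are not independent.

no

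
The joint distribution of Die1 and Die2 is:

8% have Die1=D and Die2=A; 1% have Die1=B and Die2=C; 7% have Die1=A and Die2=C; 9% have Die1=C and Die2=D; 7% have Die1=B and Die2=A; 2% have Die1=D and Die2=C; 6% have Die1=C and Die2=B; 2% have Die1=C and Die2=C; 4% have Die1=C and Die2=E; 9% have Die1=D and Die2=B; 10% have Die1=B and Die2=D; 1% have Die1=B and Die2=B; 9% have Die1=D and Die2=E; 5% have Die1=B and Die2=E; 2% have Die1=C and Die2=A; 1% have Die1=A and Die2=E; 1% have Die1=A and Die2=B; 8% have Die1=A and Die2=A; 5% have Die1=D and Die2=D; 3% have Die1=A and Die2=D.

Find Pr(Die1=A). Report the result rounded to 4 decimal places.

0.2000

P(Die1=A) = 0.08 + 0.01 + 0.07 + 0.03 + 0.01 = 0.20.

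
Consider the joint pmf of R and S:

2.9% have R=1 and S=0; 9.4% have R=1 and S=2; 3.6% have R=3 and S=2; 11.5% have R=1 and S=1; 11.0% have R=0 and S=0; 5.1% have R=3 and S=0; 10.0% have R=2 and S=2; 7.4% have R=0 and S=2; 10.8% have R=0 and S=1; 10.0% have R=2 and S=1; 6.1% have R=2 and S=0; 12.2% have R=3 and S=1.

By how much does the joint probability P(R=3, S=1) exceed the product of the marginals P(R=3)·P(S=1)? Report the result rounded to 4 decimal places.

P(R=3) = 0.051 + 0.122 + 0.036 = 0.209.
P(S=1) = 0.108 + 0.115 + 0.100 + 0.122 = 0.445.
P(R=3, S=1) − P(R=3)P(S=1) = 0.122 − 0.209×0.445 = 0.0290.

0.0290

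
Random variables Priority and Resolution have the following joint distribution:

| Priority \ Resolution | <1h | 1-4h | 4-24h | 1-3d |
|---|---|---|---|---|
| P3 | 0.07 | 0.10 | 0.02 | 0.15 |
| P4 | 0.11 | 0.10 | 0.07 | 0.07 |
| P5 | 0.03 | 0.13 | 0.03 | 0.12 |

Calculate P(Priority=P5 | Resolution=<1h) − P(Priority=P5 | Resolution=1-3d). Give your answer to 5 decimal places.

P(Resolution=<1h) = 0.07 + 0.11 + 0.03 = 0.21; P(Priority=P5 | Resolution=<1h) = 0.03/0.21 = 0.142857.
P(Resolution=1-3d) = 0.15 + 0.07 + 0.12 = 0.34; P(Priority=P5 | Resolution=1-3d) = 0.12/0.34 = 0.352941.
Difference = -0.21008.

-0.21008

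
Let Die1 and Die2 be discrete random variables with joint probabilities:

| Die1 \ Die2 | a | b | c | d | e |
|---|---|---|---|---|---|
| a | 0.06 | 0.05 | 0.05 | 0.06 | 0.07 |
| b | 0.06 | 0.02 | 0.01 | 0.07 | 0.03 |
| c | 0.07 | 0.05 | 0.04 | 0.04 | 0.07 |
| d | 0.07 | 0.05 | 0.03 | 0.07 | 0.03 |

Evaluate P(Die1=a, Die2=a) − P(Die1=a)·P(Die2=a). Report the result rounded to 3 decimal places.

-0.015

P(Die1=a) = 0.06 + 0.05 + 0.05 + 0.06 + 0.07 = 0.29.
P(Die2=a) = 0.06 + 0.06 + 0.07 + 0.07 = 0.26.
P(Die1=a, Die2=a) − P(Die1=a)P(Die2=a) = 0.06 − 0.29×0.26 = -0.015.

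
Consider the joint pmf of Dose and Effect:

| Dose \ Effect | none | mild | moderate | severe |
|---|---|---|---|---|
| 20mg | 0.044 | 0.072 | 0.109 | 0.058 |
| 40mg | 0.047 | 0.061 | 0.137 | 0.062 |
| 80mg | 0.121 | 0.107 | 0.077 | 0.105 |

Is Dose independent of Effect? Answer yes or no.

no

P(Dose=80mg) = 0.410 and P(Effect=moderate) = 0.323, so their product is 0.13243, but P(Dose=80mg, Effect=moderate) = 0.077. Since these differ, Dose and Effect are not independent.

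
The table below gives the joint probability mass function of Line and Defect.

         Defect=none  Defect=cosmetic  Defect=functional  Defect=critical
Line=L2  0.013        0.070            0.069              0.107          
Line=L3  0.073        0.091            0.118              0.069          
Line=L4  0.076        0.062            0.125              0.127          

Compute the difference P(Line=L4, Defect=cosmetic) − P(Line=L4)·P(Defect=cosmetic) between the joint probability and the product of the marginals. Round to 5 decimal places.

P(Line=L4) = 0.076 + 0.062 + 0.125 + 0.127 = 0.390.
P(Defect=cosmetic) = 0.070 + 0.091 + 0.062 = 0.223.
P(Line=L4, Defect=cosmetic) − P(Line=L4)P(Defect=cosmetic) = 0.062 − 0.390×0.223 = -0.02497.

-0.02497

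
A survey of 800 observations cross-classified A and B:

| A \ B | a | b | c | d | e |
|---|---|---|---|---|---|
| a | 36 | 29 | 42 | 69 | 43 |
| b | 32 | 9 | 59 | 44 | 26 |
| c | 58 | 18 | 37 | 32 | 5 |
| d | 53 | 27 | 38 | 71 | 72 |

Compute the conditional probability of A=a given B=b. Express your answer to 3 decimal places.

0.349

Total with B=b: 29 + 9 + 18 + 27 = 83.
P(A=a | B=b) = 29/83 = 0.349.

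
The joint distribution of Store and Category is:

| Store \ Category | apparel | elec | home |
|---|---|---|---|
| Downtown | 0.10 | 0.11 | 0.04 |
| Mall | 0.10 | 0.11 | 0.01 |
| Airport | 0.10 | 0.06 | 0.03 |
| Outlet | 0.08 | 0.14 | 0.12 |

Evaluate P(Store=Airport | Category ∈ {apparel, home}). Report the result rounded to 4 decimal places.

P(Category=apparel) = 0.10 + 0.10 + 0.10 + 0.08 = 0.38.
P(Category=home) = 0.04 + 0.01 + 0.03 + 0.12 = 0.20.
P(Category ∈ {apparel, home}) = 0.38 + 0.20 = 0.58; P(Store=Airport, Category ∈ {apparel, home}) = 0.10 + 0.03 = 0.13.
P(Store=Airport | Category ∈ {apparel, home}) = 0.13/0.58 = 0.2241.

0.2241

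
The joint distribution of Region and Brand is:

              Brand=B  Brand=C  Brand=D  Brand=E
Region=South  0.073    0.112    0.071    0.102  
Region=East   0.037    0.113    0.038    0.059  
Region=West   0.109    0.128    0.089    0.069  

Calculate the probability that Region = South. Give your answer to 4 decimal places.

0.3580

P(Region=South) = 0.073 + 0.112 + 0.071 + 0.102 = 0.358.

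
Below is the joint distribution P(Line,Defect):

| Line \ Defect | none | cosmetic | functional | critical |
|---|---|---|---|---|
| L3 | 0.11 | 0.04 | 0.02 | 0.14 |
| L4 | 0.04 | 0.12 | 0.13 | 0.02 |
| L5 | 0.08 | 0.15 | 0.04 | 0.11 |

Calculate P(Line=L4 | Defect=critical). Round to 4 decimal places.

0.0741

P(Defect=critical) = 0.14 + 0.02 + 0.11 = 0.27.
P(Line=L4 | Defect=critical) = 0.02/0.27 = 0.0741.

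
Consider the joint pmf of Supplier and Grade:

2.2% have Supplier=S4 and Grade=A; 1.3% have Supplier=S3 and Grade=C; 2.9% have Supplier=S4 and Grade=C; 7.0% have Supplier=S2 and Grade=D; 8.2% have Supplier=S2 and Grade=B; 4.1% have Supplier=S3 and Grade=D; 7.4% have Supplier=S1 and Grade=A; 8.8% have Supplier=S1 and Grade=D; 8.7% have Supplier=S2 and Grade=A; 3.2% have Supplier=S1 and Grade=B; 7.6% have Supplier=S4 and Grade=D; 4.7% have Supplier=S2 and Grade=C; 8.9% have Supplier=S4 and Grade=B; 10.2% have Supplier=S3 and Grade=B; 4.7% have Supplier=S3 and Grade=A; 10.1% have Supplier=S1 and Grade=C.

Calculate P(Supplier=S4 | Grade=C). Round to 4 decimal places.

P(Grade=C) = 0.101 + 0.047 + 0.013 + 0.029 = 0.190.
P(Supplier=S4 | Grade=C) = 0.029/0.190 = 0.1526.

0.1526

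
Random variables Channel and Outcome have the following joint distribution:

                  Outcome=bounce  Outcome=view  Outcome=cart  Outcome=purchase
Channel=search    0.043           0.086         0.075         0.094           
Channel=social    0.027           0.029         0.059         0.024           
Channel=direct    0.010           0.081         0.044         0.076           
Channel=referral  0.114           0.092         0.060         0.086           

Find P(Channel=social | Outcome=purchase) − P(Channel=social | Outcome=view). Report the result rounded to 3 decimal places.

-0.015

P(Outcome=purchase) = 0.094 + 0.024 + 0.076 + 0.086 = 0.280; P(Channel=social | Outcome=purchase) = 0.024/0.280 = 0.0857.
P(Outcome=view) = 0.086 + 0.029 + 0.081 + 0.092 = 0.288; P(Channel=social | Outcome=view) = 0.029/0.288 = 0.1007.
Difference = -0.015.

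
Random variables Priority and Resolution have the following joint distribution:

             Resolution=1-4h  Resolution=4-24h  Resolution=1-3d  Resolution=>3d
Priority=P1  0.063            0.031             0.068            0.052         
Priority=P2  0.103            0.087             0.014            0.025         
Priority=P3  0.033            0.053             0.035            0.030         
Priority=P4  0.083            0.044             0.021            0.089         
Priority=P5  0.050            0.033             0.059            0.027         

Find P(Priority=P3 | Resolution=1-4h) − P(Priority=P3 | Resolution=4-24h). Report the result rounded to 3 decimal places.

-0.114

P(Resolution=1-4h) = 0.063 + 0.103 + 0.033 + 0.083 + 0.050 = 0.332; P(Priority=P3 | Resolution=1-4h) = 0.033/0.332 = 0.0994.
P(Resolution=4-24h) = 0.031 + 0.087 + 0.053 + 0.044 + 0.033 = 0.248; P(Priority=P3 | Resolution=4-24h) = 0.053/0.248 = 0.2137.
Difference = -0.114.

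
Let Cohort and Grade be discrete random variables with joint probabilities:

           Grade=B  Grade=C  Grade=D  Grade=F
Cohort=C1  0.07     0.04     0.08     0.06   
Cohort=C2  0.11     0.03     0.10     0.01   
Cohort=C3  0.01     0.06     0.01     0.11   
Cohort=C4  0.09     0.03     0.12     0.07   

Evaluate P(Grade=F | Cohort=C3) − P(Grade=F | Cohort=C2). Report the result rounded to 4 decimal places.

P(Cohort=C3) = 0.01 + 0.06 + 0.01 + 0.11 = 0.19; P(Grade=F | Cohort=C3) = 0.11/0.19 = 0.57895.
P(Cohort=C2) = 0.11 + 0.03 + 0.10 + 0.01 = 0.25; P(Grade=F | Cohort=C2) = 0.01/0.25 = 0.04000.
Difference = 0.5389.

0.5389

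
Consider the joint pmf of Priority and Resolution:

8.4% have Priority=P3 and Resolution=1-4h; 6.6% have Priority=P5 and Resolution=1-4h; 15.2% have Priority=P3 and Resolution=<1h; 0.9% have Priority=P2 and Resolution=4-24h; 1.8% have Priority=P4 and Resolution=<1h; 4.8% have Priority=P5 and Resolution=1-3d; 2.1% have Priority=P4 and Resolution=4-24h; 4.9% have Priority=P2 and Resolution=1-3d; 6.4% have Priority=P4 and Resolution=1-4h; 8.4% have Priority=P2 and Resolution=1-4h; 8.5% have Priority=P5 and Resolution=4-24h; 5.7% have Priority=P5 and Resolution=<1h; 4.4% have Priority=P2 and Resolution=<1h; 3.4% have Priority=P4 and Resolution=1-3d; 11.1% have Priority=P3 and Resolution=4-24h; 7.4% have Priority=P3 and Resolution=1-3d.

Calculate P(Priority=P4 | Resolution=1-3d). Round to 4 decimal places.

P(Resolution=1-3d) = 0.049 + 0.074 + 0.034 + 0.048 = 0.205.
P(Priority=P4 | Resolution=1-3d) = 0.034/0.205 = 0.1659.

0.1659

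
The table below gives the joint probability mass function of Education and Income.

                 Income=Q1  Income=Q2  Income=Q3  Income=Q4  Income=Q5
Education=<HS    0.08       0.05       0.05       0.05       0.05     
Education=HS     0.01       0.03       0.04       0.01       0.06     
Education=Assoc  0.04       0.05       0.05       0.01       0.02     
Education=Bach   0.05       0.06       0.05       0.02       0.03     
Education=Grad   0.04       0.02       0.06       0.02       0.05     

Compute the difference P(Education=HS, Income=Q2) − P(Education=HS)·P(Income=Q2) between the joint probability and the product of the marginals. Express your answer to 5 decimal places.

-0.00150

P(Education=HS) = 0.01 + 0.03 + 0.04 + 0.01 + 0.06 = 0.15.
P(Income=Q2) = 0.05 + 0.03 + 0.05 + 0.06 + 0.02 = 0.21.
P(Education=HS, Income=Q2) − P(Education=HS)P(Income=Q2) = 0.03 − 0.15×0.21 = -0.00150.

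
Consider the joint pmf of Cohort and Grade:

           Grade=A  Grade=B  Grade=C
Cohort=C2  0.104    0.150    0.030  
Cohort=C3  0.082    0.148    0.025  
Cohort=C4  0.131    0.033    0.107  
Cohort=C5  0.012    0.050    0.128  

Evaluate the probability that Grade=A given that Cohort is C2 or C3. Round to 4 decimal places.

0.3451

P(Cohort=C2) = 0.104 + 0.150 + 0.030 = 0.284.
P(Cohort=C3) = 0.082 + 0.148 + 0.025 = 0.255.
P(Cohort ∈ {C2, C3}) = 0.284 + 0.255 = 0.539; P(Grade=A, Cohort ∈ {C2, C3}) = 0.104 + 0.082 = 0.186.
P(Grade=A | Cohort ∈ {C2, C3}) = 0.186/0.539 = 0.3451.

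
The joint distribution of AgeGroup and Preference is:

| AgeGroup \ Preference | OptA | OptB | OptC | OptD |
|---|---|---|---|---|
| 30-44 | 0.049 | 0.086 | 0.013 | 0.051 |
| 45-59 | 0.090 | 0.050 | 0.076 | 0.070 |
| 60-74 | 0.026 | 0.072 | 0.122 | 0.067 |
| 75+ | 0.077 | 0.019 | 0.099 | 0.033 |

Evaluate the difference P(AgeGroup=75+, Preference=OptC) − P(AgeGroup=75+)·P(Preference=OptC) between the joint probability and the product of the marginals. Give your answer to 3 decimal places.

0.028

P(AgeGroup=75+) = 0.077 + 0.019 + 0.099 + 0.033 = 0.228.
P(Preference=OptC) = 0.013 + 0.076 + 0.122 + 0.099 = 0.310.
P(AgeGroup=75+, Preference=OptC) − P(AgeGroup=75+)P(Preference=OptC) = 0.099 − 0.228×0.310 = 0.028.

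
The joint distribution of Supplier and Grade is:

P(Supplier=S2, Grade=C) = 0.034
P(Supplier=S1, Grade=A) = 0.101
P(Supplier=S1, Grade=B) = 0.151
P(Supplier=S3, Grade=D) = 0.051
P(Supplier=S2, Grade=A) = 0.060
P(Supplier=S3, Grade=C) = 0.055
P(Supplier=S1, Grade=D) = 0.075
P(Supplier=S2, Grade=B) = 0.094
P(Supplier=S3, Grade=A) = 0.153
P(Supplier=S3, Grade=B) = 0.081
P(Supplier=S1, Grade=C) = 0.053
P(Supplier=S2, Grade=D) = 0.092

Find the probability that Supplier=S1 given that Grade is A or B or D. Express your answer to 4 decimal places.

P(Grade=A) = 0.101 + 0.060 + 0.153 = 0.314.
P(Grade=B) = 0.151 + 0.094 + 0.081 = 0.326.
P(Grade=D) = 0.075 + 0.092 + 0.051 = 0.218.
P(Grade ∈ {A, B, D}) = 0.314 + 0.326 + 0.218 = 0.858; P(Supplier=S1, Grade ∈ {A, B, D}) = 0.101 + 0.151 + 0.075 = 0.327.
P(Supplier=S1 | Grade ∈ {A, B, D}) = 0.327/0.858 = 0.3811.

0.3811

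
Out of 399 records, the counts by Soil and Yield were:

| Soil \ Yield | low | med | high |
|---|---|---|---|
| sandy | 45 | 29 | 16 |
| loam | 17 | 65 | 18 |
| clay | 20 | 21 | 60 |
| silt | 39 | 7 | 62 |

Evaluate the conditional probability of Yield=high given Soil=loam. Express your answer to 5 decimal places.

Total with Soil=loam: 17 + 65 + 18 = 100.
P(Yield=high | Soil=loam) = 18/100 = 0.18000.

0.18000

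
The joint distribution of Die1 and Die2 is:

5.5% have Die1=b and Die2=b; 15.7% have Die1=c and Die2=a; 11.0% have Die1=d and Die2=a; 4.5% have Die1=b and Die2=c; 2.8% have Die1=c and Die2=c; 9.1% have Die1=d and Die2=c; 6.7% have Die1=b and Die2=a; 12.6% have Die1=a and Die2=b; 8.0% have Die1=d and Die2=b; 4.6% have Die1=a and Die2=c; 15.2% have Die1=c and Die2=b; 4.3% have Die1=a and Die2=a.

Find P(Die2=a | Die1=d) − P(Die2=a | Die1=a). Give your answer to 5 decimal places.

0.19146

P(Die1=d) = 0.110 + 0.080 + 0.091 = 0.281; P(Die2=a | Die1=d) = 0.110/0.281 = 0.391459.
P(Die1=a) = 0.043 + 0.126 + 0.046 = 0.215; P(Die2=a | Die1=a) = 0.043/0.215 = 0.200000.
Difference = 0.19146.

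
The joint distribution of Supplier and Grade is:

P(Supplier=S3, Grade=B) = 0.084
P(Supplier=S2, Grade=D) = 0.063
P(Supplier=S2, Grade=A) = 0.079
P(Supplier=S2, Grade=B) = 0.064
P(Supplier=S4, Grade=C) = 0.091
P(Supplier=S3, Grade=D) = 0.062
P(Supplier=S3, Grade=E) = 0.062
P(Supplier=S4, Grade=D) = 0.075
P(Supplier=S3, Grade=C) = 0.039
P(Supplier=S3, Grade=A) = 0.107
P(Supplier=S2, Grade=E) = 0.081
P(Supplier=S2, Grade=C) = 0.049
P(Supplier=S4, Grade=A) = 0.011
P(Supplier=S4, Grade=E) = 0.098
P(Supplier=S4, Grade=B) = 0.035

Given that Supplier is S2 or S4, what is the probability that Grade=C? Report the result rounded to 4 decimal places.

P(Supplier=S2) = 0.079 + 0.064 + 0.049 + 0.063 + 0.081 = 0.336.
P(Supplier=S4) = 0.011 + 0.035 + 0.091 + 0.075 + 0.098 = 0.310.
P(Supplier ∈ {S2, S4}) = 0.336 + 0.310 = 0.646; P(Grade=C, Supplier ∈ {S2, S4}) = 0.049 + 0.091 = 0.140.
P(Grade=C | Supplier ∈ {S2, S4}) = 0.140/0.646 = 0.2167.

0.2167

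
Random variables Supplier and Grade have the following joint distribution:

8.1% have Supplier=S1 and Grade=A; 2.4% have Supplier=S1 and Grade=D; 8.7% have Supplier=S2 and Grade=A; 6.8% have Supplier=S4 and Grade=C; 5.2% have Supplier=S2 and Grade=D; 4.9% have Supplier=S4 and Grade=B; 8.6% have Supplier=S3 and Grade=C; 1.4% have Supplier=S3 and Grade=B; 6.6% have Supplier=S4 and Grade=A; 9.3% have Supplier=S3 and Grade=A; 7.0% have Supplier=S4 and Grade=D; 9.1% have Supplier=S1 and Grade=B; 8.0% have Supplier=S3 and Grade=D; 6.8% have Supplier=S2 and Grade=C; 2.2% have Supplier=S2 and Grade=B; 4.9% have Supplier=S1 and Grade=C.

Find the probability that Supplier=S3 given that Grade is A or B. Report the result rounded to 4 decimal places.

0.2127

P(Grade=A) = 0.081 + 0.087 + 0.093 + 0.066 = 0.327.
P(Grade=B) = 0.091 + 0.022 + 0.014 + 0.049 = 0.176.
P(Grade ∈ {A, B}) = 0.327 + 0.176 = 0.503; P(Supplier=S3, Grade ∈ {A, B}) = 0.093 + 0.014 = 0.107.
P(Supplier=S3 | Grade ∈ {A, B}) = 0.107/0.503 = 0.2127.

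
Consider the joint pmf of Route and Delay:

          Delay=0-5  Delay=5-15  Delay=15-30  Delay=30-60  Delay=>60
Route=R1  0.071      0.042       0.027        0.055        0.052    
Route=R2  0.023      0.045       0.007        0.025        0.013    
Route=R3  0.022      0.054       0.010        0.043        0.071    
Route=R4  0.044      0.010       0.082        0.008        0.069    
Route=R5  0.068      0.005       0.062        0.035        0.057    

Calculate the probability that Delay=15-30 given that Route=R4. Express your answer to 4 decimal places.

P(Route=R4) = 0.044 + 0.010 + 0.082 + 0.008 + 0.069 = 0.213.
P(Delay=15-30 | Route=R4) = 0.082/0.213 = 0.3850.

0.3850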